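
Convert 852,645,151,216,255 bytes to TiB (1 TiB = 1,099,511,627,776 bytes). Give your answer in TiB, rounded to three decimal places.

852,645,151,216,255 bytes given.
1 TiB = 2^40 bytes = 1,099,511,627,776 bytes
852,645,151,216,255 / 1,099,511,627,776 = 775.476 TiB

775.476 TiB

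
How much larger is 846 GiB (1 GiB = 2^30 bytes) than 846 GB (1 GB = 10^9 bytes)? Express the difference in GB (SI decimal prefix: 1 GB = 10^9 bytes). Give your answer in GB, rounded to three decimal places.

62.386 GB

846 GiB = 846 × 1,073,741,824 = 908,385,583,104 bytes
846 GB = 846 × 1,000,000,000 = 846,000,000,000 bytes
difference = 62,385,583,104 bytes
62,385,583,104 / 1,000,000,000 = 62.386 GB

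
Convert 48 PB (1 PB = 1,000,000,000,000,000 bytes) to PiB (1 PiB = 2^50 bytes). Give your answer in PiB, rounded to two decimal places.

42.63 PiB

48 PB = 48 × 10^15 bytes = 48,000,000,000,000,000 bytes
1 PiB = 2^50 bytes = 1,125,899,906,842,624 bytes
48,000,000,000,000,000 / 1,125,899,906,842,624 = 42.63 PiB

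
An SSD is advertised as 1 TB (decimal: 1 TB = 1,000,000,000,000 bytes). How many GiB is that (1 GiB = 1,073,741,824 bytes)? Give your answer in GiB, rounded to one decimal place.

931.3 GiB

1 TB × 1,000,000,000,000 bytes/TB = 1,000,000,000,000 bytes
1 GiB = 2^30 bytes = 1,073,741,824 bytes
1,000,000,000,000 / 1,073,741,824 = 931.3 GiB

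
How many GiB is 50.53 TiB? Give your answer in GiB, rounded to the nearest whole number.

50.53 TiB = 50.53 × 2^40 bytes = 55,558,322,551,521.28 bytes
1 GiB = 2^30 bytes = 1,073,741,824 bytes
55,558,322,551,521.28 / 1,073,741,824 = 51,743 GiB

51,743 GiB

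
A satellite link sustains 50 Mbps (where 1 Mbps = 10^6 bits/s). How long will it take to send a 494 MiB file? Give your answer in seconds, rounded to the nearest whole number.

494 MiB = 517,996,544 bytes = 4,143,972,352 bits
50 Mbps = 50,000,000 bits/s
time = 4,143,972,352 / 50,000,000 = 83 s

83 seconds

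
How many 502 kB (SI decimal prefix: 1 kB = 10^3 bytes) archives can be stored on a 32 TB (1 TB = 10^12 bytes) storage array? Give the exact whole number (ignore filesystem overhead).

Capacity: 32 TB = 32,000,000,000,000 bytes
Per item: 502 kB = 502,000 bytes
⌊32,000,000,000,000 / 502,000⌋ = 63,745,019

63,745,019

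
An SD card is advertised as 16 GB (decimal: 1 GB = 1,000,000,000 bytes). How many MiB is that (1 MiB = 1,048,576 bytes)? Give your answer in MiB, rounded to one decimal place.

16 GB × 1,000,000,000 bytes/GB = 16,000,000,000 bytes
1 MiB = 2^20 bytes = 1,048,576 bytes
16,000,000,000 / 1,048,576 = 15,258.8 MiB

15,258.8 MiB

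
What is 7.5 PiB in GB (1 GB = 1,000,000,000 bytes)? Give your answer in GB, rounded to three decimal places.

8,444,249.301 GB

7.5 PiB × 1,125,899,906,842,624 bytes/PiB = 8,444,249,301,319,680 bytes
1 GB = 1,000,000,000 bytes
8,444,249,301,319,680 / 1,000,000,000 = 8,444,249.301 GB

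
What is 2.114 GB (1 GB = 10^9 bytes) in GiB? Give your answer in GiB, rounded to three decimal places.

2.114 GB × 1,000,000,000 bytes/GB = 2,114,000,000 bytes
1 GiB = 2^30 bytes = 1,073,741,824 bytes
2,114,000,000 / 1,073,741,824 = 1.969 GiB

1.969 GiB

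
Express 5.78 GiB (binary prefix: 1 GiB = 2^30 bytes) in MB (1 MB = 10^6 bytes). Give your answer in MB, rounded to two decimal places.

6,206.23 MB

5.78 GiB = 5.78 × 2^30 bytes = 6,206,227,742.72 bytes
1 MB = 1,000,000 bytes
6,206,227,742.72 / 1,000,000 = 6,206.23 MB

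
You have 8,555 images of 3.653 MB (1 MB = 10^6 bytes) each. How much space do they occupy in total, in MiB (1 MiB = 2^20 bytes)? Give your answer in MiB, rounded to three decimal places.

Total = 8,555 × 3.653 MB = 31251.415 MB
= 31251.415 × 1,000,000 bytes = 31,251,415,000 bytes
1 MiB = 1,048,576 bytes
31,251,415,000 / 1,048,576 = 29,803.672 MiB

29,803.672 MiB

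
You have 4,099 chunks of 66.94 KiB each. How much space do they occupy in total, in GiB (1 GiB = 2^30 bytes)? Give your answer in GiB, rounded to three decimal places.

0.262 GiB

Total = 4,099 × 66.94 KiB = 274387.06 KiB
= 274387.06 × 1,024 bytes = 280,972,349.44 bytes
1 GiB = 1,073,741,824 bytes
280,972,349.44 / 1,073,741,824 = 0.262 GiB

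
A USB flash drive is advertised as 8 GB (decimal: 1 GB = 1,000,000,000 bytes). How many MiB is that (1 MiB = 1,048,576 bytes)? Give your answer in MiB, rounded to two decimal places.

7,629.39 MiB

8 GB × 1,000,000,000 bytes/GB = 8,000,000,000 bytes
1 MiB = 2^20 bytes = 1,048,576 bytes
8,000,000,000 / 1,048,576 = 7,629.39 MiB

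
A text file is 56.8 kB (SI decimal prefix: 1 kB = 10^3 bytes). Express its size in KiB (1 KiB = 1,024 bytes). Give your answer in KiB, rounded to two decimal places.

56.8 kB × 1,000 bytes/kB = 56,800 bytes
1 KiB = 2^10 bytes = 1,024 bytes
56,800 / 1,024 = 55.47 KiB

55.47 KiB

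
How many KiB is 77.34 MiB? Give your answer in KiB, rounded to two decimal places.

77.34 MiB = 77.34 × 2^20 bytes = 81,096,867.84 bytes
1 KiB = 1,024 bytes
81,096,867.84 / 1,024 = 79,196.16 KiB

79,196.16 KiB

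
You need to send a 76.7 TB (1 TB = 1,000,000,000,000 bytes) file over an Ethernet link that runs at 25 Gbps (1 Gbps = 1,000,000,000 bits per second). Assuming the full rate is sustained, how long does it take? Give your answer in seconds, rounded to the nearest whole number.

24,544 seconds

76.7 TB = 76,700,000,000,000 bytes = 613,600,000,000,000 bits
25 Gbps = 25,000,000,000 bits/s
time = 613,600,000,000,000 / 25,000,000,000 = 24,544 s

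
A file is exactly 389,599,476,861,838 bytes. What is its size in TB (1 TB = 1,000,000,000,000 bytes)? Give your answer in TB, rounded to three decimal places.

389.599 TB

389,599,476,861,838 bytes given.
1 TB = 1,000,000,000,000 bytes
389,599,476,861,838 / 1,000,000,000,000 = 389.599 TB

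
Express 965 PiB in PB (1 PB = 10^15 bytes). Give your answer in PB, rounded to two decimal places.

1,086.49 PB

965 PiB = 965 × 2^50 bytes = 1,086,493,410,103,132,160 bytes
1 PB = 10^15 bytes = 1,000,000,000,000,000 bytes
1,086,493,410,103,132,160 / 1,000,000,000,000,000 = 1,086.49 PB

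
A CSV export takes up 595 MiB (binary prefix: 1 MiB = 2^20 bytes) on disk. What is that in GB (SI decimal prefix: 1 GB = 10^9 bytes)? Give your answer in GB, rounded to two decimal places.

595 MiB = 595 × 2^20 bytes = 623,902,720 bytes
1 GB = 1,000,000,000 bytes
623,902,720 / 1,000,000,000 = 0.62 GB

0.62 GB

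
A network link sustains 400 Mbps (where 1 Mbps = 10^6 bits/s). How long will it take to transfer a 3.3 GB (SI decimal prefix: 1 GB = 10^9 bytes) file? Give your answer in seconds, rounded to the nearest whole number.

66 seconds

3.3 GB = 3,300,000,000 bytes = 26,400,000,000 bits
400 Mbps = 400,000,000 bits/s
time = 26,400,000,000 / 400,000,000 = 66 s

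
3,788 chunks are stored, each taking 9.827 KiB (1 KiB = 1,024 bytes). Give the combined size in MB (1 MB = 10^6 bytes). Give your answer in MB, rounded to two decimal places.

Total = 3,788 × 9.827 KiB = 37224.676 KiB
= 37224.676 × 1,024 bytes = 38,118,068.224 bytes
1 MB = 1,000,000 bytes
38,118,068.224 / 1,000,000 = 38.12 MB

38.12 MB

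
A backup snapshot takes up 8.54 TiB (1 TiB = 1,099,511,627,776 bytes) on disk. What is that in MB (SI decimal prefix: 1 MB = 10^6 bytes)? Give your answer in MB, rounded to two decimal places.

8.54 TiB = 8.54 × 2^40 bytes = 9,389,829,301,207.04 bytes
1 MB = 10^6 bytes = 1,000,000 bytes
9,389,829,301,207.04 / 1,000,000 = 9,389,829.30 MB

9,389,829.30 MB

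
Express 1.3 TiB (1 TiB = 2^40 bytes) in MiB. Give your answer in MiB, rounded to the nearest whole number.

1.3 TiB × 1,099,511,627,776 bytes/TiB = 1,429,365,116,108.8 bytes
1 MiB = 2^20 bytes = 1,048,576 bytes
1,429,365,116,108.8 / 1,048,576 = 1,363,149 MiB

1,363,149 MiB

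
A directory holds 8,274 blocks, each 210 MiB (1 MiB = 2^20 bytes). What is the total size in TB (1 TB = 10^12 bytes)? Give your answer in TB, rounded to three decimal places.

Total = 8,274 × 210 MiB = 1,737,540 MiB
= 1,737,540 × 1,048,576 bytes = 1,821,942,743,040 bytes
1 TB = 1,000,000,000,000 bytes
1,821,942,743,040 / 1,000,000,000,000 = 1.822 TB

1.822 TB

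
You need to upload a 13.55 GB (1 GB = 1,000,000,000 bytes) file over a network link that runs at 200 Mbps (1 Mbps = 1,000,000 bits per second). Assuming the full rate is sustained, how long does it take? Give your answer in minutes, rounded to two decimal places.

9.03 minutes

13.55 GB = 13,550,000,000 bytes = 108,400,000,000 bits
200 Mbps = 200,000,000 bits/s
time = 108,400,000,000 / 200,000,000 = 542.000 s
542.000 s / 60 = 9.03 minutes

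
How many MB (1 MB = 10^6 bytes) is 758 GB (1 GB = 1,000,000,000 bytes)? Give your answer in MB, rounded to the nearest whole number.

758,000 MB

758 GB = 758 × 10^9 bytes = 758,000,000,000 bytes
1 MB = 1,000,000 bytes
758,000,000,000 / 1,000,000 = 758,000 MB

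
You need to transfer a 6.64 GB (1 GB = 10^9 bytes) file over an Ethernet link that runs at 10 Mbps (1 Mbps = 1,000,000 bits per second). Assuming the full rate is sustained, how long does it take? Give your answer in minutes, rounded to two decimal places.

88.53 minutes

6.64 GB = 6,640,000,000 bytes = 53,120,000,000 bits
10 Mbps = 10,000,000 bits/s
time = 53,120,000,000 / 10,000,000 = 5,312.000 s
5,312.000 s / 60 = 88.53 minutes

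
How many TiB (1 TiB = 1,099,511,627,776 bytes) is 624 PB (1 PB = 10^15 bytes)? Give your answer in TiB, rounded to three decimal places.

624 PB × 1,000,000,000,000,000 bytes/PB = 624,000,000,000,000,000 bytes
1 TiB = 1,099,511,627,776 bytes
624,000,000,000,000,000 / 1,099,511,627,776 = 567,524.694 TiB

567,524.694 TiB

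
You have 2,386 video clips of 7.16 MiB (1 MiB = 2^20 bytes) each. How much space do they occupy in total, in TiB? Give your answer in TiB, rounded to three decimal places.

0.016 TiB

Total = 2,386 × 7.16 MiB = 17083.76 MiB
= 17083.76 × 1,048,576 bytes = 17,913,620,725.76 bytes
1 TiB = 1,099,511,627,776 bytes
17,913,620,725.76 / 1,099,511,627,776 = 0.016 TiB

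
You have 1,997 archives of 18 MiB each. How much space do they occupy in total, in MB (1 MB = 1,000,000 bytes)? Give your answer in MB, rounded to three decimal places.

37,692.113 MB

Total = 1,997 × 18 MiB = 35,946 MiB
= 35,946 × 1,048,576 bytes = 37,692,112,896 bytes
1 MB = 1,000,000 bytes
37,692,112,896 / 1,000,000 = 37,692.113 MB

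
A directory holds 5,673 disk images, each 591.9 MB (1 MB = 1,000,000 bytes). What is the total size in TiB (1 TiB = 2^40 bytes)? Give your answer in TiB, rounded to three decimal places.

3.054 TiB

Total = 5,673 × 591.9 MB = 3357848.7 MB
= 3357848.7 × 1,000,000 bytes = 3,357,848,700,000 bytes
1 TiB = 1,099,511,627,776 bytes
3,357,848,700,000 / 1,099,511,627,776 = 3.054 TiB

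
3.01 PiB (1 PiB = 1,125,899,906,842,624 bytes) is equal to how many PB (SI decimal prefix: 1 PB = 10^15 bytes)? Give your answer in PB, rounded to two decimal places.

3.39 PB

3.01 PiB = 3.01 × 2^50 bytes = 3,388,958,719,596,298.24 bytes
1 PB = 10^15 bytes = 1,000,000,000,000,000 bytes
3,388,958,719,596,298.24 / 1,000,000,000,000,000 = 3.39 PB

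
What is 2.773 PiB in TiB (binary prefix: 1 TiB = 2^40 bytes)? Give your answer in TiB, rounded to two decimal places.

2,839.55 TiB

2.773 PiB × 1,125,899,906,842,624 bytes/PiB = 3,122,120,441,674,596.352 bytes
1 TiB = 2^40 bytes = 1,099,511,627,776 bytes
3,122,120,441,674,596.352 / 1,099,511,627,776 = 2,839.55 TiB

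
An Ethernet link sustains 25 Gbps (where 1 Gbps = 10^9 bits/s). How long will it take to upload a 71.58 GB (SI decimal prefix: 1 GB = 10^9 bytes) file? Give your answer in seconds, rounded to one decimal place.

22.9 seconds

71.58 GB = 71,580,000,000 bytes = 572,640,000,000 bits
25 Gbps = 25,000,000,000 bits/s
time = 572,640,000,000 / 25,000,000,000 = 22.9 s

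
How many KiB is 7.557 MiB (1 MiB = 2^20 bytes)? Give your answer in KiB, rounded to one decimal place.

7,738.4 KiB

7.557 MiB × 1,048,576 bytes/MiB = 7,924,088.832 bytes
1 KiB = 1,024 bytes
7,924,088.832 / 1,024 = 7,738.4 KiB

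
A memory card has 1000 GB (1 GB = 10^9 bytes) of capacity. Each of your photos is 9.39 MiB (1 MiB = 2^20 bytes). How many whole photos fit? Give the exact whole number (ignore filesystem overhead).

Capacity: 1000 GB = 1,000,000,000,000 bytes
Per item: 9.39 MiB = 9,846,128.64 bytes
⌊1,000,000,000,000 / 9,846,128.64⌋ = 101,562

101,562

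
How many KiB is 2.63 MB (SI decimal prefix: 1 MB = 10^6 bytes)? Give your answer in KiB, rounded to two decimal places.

2.63 MB = 2.63 × 10^6 bytes = 2,630,000 bytes
1 KiB = 2^10 bytes = 1,024 bytes
2,630,000 / 1,024 = 2,568.36 KiB

2,568.36 KiB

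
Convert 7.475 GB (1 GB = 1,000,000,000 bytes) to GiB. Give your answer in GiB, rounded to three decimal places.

6.962 GiB

7.475 GB = 7.475 × 10^9 bytes = 7,475,000,000 bytes
1 GiB = 1,073,741,824 bytes
7,475,000,000 / 1,073,741,824 = 6.962 GiB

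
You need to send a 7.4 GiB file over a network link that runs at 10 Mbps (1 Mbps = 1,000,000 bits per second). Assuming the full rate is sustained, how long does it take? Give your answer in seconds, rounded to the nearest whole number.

6,357 seconds

7.4 GiB = 7,945,689,497.6 bytes = 63,565,515,980.8 bits
10 Mbps = 10,000,000 bits/s
time = 63,565,515,980.8 / 10,000,000 = 6,357 s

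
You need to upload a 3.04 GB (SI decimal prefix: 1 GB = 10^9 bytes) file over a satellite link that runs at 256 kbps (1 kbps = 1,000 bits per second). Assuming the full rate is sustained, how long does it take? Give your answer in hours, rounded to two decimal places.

3.04 GB = 3,040,000,000 bytes = 24,320,000,000 bits
256 kbps = 256,000 bits/s
time = 24,320,000,000 / 256,000 = 95,000.0000 s
95,000.0000 s / 3600 = 26.39 hours

26.39 hours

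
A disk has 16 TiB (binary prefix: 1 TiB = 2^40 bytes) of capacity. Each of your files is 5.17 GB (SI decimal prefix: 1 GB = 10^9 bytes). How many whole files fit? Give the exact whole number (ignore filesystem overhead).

3,402

Capacity: 16 TiB = 17,592,186,044,416 bytes
Per item: 5.17 GB = 5,170,000,000 bytes
⌊17,592,186,044,416 / 5,170,000,000⌋ = 3,402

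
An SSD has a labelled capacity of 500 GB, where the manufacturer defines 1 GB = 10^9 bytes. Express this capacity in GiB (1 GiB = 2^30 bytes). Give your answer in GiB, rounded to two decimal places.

465.66 GiB

500 GB = 500 × 10^9 bytes = 500,000,000,000 bytes
1 GiB = 1,073,741,824 bytes
500,000,000,000 / 1,073,741,824 = 465.66 GiB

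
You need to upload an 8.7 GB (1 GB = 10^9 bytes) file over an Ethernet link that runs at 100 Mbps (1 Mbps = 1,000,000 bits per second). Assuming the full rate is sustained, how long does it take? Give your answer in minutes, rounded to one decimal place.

8.7 GB = 8,700,000,000 bytes = 69,600,000,000 bits
100 Mbps = 100,000,000 bits/s
time = 69,600,000,000 / 100,000,000 = 696.00 s
696.00 s / 60 = 11.6 minutes

11.6 minutes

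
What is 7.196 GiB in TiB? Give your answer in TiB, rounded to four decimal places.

0.0070 TiB

7.196 GiB = 7.196 × 2^30 bytes = 7,726,646,165.504 bytes
1 TiB = 2^40 bytes = 1,099,511,627,776 bytes
7,726,646,165.504 / 1,099,511,627,776 = 0.0070 TiB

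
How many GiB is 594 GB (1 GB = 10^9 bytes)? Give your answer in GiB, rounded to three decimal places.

594 GB = 594 × 10^9 bytes = 594,000,000,000 bytes
1 GiB = 1,073,741,824 bytes
594,000,000,000 / 1,073,741,824 = 553.206 GiB

553.206 GiB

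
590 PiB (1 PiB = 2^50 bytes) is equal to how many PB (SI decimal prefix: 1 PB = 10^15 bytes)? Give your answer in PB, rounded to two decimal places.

664.28 PB

590 PiB = 590 × 2^50 bytes = 664,280,945,037,148,160 bytes
1 PB = 10^15 bytes = 1,000,000,000,000,000 bytes
664,280,945,037,148,160 / 1,000,000,000,000,000 = 664.28 PB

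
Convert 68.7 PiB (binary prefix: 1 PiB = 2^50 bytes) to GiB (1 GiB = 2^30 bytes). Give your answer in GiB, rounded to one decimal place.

68.7 PiB × 1,125,899,906,842,624 bytes/PiB = 77,349,323,600,088,268.8 bytes
1 GiB = 1,073,741,824 bytes
77,349,323,600,088,268.8 / 1,073,741,824 = 72,037,171.2 GiB

72,037,171.2 GiB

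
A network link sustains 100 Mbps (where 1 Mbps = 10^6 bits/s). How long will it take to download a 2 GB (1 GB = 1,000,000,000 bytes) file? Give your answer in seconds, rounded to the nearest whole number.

160 seconds

2 GB = 2,000,000,000 bytes = 16,000,000,000 bits
100 Mbps = 100,000,000 bits/s
time = 16,000,000,000 / 100,000,000 = 160 s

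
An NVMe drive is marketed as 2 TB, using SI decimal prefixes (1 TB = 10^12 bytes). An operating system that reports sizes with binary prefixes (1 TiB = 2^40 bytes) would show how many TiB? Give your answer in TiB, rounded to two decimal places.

1.82 TiB

2 TB = 2 × 10^12 bytes = 2,000,000,000,000 bytes
1 TiB = 1,099,511,627,776 bytes
2,000,000,000,000 / 1,099,511,627,776 = 1.82 TiB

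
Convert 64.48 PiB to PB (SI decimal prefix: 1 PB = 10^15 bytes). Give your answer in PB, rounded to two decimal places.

72.60 PB

64.48 PiB × 1,125,899,906,842,624 bytes/PiB = 72,598,025,993,212,395.52 bytes
1 PB = 1,000,000,000,000,000 bytes
72,598,025,993,212,395.52 / 1,000,000,000,000,000 = 72.60 PB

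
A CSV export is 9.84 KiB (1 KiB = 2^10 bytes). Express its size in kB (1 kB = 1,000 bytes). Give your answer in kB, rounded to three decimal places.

9.84 KiB × 1,024 bytes/KiB = 10,076.16 bytes
1 kB = 1,000 bytes
10,076.16 / 1,000 = 10.076 kB

10.076 kB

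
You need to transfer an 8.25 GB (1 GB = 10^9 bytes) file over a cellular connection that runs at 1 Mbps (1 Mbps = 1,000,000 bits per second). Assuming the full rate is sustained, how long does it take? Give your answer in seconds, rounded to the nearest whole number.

8.25 GB = 8,250,000,000 bytes = 66,000,000,000 bits
1 Mbps = 1,000,000 bits/s
time = 66,000,000,000 / 1,000,000 = 66,000 s

66,000 seconds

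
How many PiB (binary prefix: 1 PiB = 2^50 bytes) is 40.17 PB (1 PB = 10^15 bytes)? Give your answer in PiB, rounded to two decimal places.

35.68 PiB

40.17 PB × 1,000,000,000,000,000 bytes/PB = 40,170,000,000,000,000 bytes
1 PiB = 2^50 bytes = 1,125,899,906,842,624 bytes
40,170,000,000,000,000 / 1,125,899,906,842,624 = 35.68 PiB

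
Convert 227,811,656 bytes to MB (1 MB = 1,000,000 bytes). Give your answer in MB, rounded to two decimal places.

227,811,656 bytes given.
1 MB = 1,000,000 bytes
227,811,656 / 1,000,000 = 227.81 MB

227.81 MB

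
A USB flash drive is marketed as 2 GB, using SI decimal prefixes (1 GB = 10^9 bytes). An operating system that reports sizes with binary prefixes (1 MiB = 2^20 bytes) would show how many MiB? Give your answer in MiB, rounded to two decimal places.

2 GB × 1,000,000,000 bytes/GB = 2,000,000,000 bytes
1 MiB = 2^20 bytes = 1,048,576 bytes
2,000,000,000 / 1,048,576 = 1,907.35 MiB

1,907.35 MiB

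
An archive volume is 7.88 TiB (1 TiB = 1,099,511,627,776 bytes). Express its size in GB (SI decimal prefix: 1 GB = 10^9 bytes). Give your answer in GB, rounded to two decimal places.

7.88 TiB = 7.88 × 2^40 bytes = 8,664,151,626,874.88 bytes
1 GB = 1,000,000,000 bytes
8,664,151,626,874.88 / 1,000,000,000 = 8,664.15 GB

8,664.15 GB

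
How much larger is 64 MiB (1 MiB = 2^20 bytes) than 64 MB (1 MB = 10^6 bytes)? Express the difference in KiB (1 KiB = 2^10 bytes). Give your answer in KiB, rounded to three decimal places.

3,036.000 KiB

64 MiB = 64 × 1,048,576 = 67,108,864 bytes
64 MB = 64 × 1,000,000 = 64,000,000 bytes
difference = 3,108,864 bytes
3,108,864 / 1,024 = 3,036.000 KiB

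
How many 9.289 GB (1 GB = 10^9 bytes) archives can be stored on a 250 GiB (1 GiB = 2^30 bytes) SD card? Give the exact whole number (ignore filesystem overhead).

Capacity: 250 GiB = 268,435,456,000 bytes
Per item: 9.289 GB = 9,289,000,000 bytes
⌊268,435,456,000 / 9,289,000,000⌋ = 28

28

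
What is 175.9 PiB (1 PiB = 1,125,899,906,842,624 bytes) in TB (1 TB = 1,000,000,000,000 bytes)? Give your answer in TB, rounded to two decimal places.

198,045.79 TB

175.9 PiB = 175.9 × 2^50 bytes = 198,045,793,613,617,561.6 bytes
1 TB = 10^12 bytes = 1,000,000,000,000 bytes
198,045,793,613,617,561.6 / 1,000,000,000,000 = 198,045.79 TB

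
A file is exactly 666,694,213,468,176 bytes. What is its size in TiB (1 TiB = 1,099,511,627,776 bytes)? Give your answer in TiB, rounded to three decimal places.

606.355 TiB

666,694,213,468,176 bytes given.
1 TiB = 2^40 bytes = 1,099,511,627,776 bytes
666,694,213,468,176 / 1,099,511,627,776 = 606.355 TiB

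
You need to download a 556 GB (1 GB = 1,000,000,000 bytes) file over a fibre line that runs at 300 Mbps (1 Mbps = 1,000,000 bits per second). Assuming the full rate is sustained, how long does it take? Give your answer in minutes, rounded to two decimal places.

247.11 minutes

556 GB = 556,000,000,000 bytes = 4,448,000,000,000 bits
300 Mbps = 300,000,000 bits/s
time = 4,448,000,000,000 / 300,000,000 = 14,826.667 s
14,826.667 s / 60 = 247.11 minutes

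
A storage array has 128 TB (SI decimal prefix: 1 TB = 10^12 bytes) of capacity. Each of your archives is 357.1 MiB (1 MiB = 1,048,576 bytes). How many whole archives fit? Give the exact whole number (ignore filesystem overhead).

Capacity: 128 TB = 128,000,000,000,000 bytes
Per item: 357.1 MiB = 374,446,489.6 bytes
⌊128,000,000,000,000 / 374,446,489.6⌋ = 341,837

341,837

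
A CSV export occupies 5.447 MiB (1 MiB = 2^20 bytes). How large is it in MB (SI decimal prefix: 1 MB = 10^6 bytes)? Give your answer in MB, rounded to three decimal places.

5.447 MiB × 1,048,576 bytes/MiB = 5,711,593.472 bytes
1 MB = 1,000,000 bytes
5,711,593.472 / 1,000,000 = 5.712 MB

5.712 MB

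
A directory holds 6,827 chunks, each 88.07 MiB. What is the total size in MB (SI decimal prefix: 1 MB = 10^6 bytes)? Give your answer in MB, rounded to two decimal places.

Total = 6,827 × 88.07 MiB = 601253.89 MiB
= 601253.89 × 1,048,576 bytes = 630,460,398,960.64 bytes
1 MB = 1,000,000 bytes
630,460,398,960.64 / 1,000,000 = 630,460.40 MB

630,460.40 MB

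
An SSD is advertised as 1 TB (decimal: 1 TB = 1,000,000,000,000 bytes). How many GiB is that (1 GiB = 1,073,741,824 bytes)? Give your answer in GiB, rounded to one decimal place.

931.3 GiB

1 TB = 1 × 10^12 bytes = 1,000,000,000,000 bytes
1 GiB = 2^30 bytes = 1,073,741,824 bytes
1,000,000,000,000 / 1,073,741,824 = 931.3 GiB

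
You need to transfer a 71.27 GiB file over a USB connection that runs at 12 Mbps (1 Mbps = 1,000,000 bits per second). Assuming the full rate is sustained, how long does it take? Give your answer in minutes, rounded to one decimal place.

71.27 GiB = 76,525,579,796.48 bytes = 612,204,638,371.84 bits
12 Mbps = 12,000,000 bits/s
time = 612,204,638,371.84 / 12,000,000 = 51,017.05 s
51,017.05 s / 60 = 850.3 minutes

850.3 minutes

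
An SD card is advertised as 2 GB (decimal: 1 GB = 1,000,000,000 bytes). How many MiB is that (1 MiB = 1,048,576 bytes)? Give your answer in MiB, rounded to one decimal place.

2 GB = 2 × 10^9 bytes = 2,000,000,000 bytes
1 MiB = 1,048,576 bytes
2,000,000,000 / 1,048,576 = 1,907.3 MiB

1,907.3 MiB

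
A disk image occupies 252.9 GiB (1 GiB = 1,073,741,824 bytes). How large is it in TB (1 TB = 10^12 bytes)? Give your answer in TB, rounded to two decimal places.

252.9 GiB = 252.9 × 2^30 bytes = 271,549,307,289.6 bytes
1 TB = 1,000,000,000,000 bytes
271,549,307,289.6 / 1,000,000,000,000 = 0.27 TB

0.27 TB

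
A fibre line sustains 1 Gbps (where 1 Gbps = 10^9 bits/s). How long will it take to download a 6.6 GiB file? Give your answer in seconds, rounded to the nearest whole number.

57 seconds

6.6 GiB = 7,086,696,038.4 bytes = 56,693,568,307.2 bits
1 Gbps = 1,000,000,000 bits/s
time = 56,693,568,307.2 / 1,000,000,000 = 57 s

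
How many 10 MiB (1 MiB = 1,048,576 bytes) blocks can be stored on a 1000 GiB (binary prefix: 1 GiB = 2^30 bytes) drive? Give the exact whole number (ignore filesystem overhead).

102,400

Capacity: 1000 GiB = 1,073,741,824,000 bytes
Per item: 10 MiB = 10,485,760 bytes
⌊1,073,741,824,000 / 10,485,760⌋ = 102,400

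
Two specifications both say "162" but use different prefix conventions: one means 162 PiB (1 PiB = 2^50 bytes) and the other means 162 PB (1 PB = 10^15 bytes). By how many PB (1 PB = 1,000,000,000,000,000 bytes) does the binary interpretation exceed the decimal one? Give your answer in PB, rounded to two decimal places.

162 PiB = 162 × 1,125,899,906,842,624 = 182,395,784,908,505,088 bytes
162 PB = 162 × 1,000,000,000,000,000 = 162,000,000,000,000,000 bytes
difference = 20,395,784,908,505,088 bytes
20,395,784,908,505,088 / 1,000,000,000,000,000 = 20.40 PB

20.40 PB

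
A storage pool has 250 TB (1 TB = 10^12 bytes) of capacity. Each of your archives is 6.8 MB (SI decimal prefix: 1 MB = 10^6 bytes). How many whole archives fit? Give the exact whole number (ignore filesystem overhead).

Capacity: 250 TB = 250,000,000,000,000 bytes
Per item: 6.8 MB = 6,800,000 bytes
⌊250,000,000,000,000 / 6,800,000⌋ = 36,764,705

36,764,705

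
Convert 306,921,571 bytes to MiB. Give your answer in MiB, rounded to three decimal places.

306,921,571 bytes given.
1 MiB = 2^20 bytes = 1,048,576 bytes
306,921,571 / 1,048,576 = 292.703 MiB

292.703 MiB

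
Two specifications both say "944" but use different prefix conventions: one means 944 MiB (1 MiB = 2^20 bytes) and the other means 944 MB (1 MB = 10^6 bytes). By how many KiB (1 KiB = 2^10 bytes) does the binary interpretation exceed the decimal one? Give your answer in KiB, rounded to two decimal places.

944 MiB = 944 × 1,048,576 = 989,855,744 bytes
944 MB = 944 × 1,000,000 = 944,000,000 bytes
difference = 45,855,744 bytes
45,855,744 / 1,024 = 44,781.00 KiB

44,781.00 KiB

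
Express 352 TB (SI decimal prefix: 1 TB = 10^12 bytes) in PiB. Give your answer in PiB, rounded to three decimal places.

352 TB = 352 × 10^12 bytes = 352,000,000,000,000 bytes
1 PiB = 1,125,899,906,842,624 bytes
352,000,000,000,000 / 1,125,899,906,842,624 = 0.313 PiB

0.313 PiB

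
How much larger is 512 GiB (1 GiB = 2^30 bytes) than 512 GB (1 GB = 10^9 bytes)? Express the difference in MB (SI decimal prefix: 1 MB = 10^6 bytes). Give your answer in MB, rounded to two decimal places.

512 GiB = 512 × 1,073,741,824 = 549,755,813,888 bytes
512 GB = 512 × 1,000,000,000 = 512,000,000,000 bytes
difference = 37,755,813,888 bytes
37,755,813,888 / 1,000,000 = 37,755.81 MB

37,755.81 MB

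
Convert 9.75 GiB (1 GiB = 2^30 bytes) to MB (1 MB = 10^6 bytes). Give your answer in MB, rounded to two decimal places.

10,468.98 MB

9.75 GiB = 9.75 × 2^30 bytes = 10,468,982,784 bytes
1 MB = 10^6 bytes = 1,000,000 bytes
10,468,982,784 / 1,000,000 = 10,468.98 MB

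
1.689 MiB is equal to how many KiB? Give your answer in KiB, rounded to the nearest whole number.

1.689 MiB × 1,048,576 bytes/MiB = 1,771,044.864 bytes
1 KiB = 1,024 bytes
1,771,044.864 / 1,024 = 1,730 KiB

1,730 KiB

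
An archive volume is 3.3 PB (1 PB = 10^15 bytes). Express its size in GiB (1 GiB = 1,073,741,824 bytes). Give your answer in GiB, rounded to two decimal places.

3,073,364.50 GiB

3.3 PB = 3.3 × 10^15 bytes = 3,300,000,000,000,000 bytes
1 GiB = 2^30 bytes = 1,073,741,824 bytes
3,300,000,000,000,000 / 1,073,741,824 = 3,073,364.50 GiB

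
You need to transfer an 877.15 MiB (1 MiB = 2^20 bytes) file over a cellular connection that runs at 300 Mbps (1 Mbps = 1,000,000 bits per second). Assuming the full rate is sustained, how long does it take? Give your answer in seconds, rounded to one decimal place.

24.5 seconds

877.15 MiB = 919,758,438.4 bytes = 7,358,067,507.2 bits
300 Mbps = 300,000,000 bits/s
time = 7,358,067,507.2 / 300,000,000 = 24.5 s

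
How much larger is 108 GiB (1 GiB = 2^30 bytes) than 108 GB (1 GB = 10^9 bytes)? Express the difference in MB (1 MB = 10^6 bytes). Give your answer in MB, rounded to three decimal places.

108 GiB = 108 × 1,073,741,824 = 115,964,116,992 bytes
108 GB = 108 × 1,000,000,000 = 108,000,000,000 bytes
difference = 7,964,116,992 bytes
7,964,116,992 / 1,000,000 = 7,964.117 MB

7,964.117 MB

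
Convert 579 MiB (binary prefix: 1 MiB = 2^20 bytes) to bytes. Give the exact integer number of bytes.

607,125,504 bytes

579 × 1,048,576 = 607,125,504 bytes  (1 MiB = 2^20 bytes)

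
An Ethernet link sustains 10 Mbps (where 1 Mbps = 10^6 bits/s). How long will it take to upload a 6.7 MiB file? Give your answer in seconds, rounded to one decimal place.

5.6 seconds

6.7 MiB = 7,025,459.2 bytes = 56,203,673.6 bits
10 Mbps = 10,000,000 bits/s
time = 56,203,673.6 / 10,000,000 = 5.6 s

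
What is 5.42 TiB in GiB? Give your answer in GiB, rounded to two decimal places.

5,550.08 GiB

5.42 TiB = 5.42 × 2^40 bytes = 5,959,353,022,545.92 bytes
1 GiB = 2^30 bytes = 1,073,741,824 bytes
5,959,353,022,545.92 / 1,073,741,824 = 5,550.08 GiB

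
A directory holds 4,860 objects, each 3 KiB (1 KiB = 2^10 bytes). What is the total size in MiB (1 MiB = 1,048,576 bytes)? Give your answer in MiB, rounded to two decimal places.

14.24 MiB

Total = 4,860 × 3 KiB = 14,580 KiB
= 14,580 × 1,024 bytes = 14,929,920 bytes
1 MiB = 1,048,576 bytes
14,929,920 / 1,048,576 = 14.24 MiB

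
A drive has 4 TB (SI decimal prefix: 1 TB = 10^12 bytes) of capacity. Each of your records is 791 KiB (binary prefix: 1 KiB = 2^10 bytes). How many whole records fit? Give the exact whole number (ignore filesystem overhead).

4,938,369

Capacity: 4 TB = 4,000,000,000,000 bytes
Per item: 791 KiB = 809,984 bytes
⌊4,000,000,000,000 / 809,984⌋ = 4,938,369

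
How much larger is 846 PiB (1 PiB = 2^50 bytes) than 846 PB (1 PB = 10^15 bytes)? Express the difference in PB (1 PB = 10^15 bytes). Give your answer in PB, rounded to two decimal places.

106.51 PB

846 PiB = 846 × 1,125,899,906,842,624 = 952,511,321,188,859,904 bytes
846 PB = 846 × 1,000,000,000,000,000 = 846,000,000,000,000,000 bytes
difference = 106,511,321,188,859,904 bytes
106,511,321,188,859,904 / 1,000,000,000,000,000 = 106.51 PB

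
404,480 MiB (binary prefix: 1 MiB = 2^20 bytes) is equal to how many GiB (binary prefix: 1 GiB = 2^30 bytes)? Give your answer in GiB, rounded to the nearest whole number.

404,480 MiB = 404,480 × 2^20 bytes = 424,128,020,480 bytes
1 GiB = 2^30 bytes = 1,073,741,824 bytes
424,128,020,480 / 1,073,741,824 = 395 GiB

395 GiB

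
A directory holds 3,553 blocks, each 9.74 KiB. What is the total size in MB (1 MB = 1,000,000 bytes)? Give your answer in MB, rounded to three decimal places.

35.437 MB

Total = 3,553 × 9.74 KiB = 34606.22 KiB
= 34606.22 × 1,024 bytes = 35,436,769.28 bytes
1 MB = 1,000,000 bytes
35,436,769.28 / 1,000,000 = 35.437 MB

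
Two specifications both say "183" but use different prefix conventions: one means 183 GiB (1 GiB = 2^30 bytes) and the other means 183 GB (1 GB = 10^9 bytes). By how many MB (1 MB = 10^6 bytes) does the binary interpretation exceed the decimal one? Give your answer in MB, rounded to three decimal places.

183 GiB = 183 × 1,073,741,824 = 196,494,753,792 bytes
183 GB = 183 × 1,000,000,000 = 183,000,000,000 bytes
difference = 13,494,753,792 bytes
13,494,753,792 / 1,000,000 = 13,494.754 MB

13,494.754 MB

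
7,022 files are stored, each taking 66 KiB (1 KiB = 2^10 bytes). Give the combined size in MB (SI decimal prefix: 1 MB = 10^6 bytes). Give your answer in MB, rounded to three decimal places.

474.575 MB

Total = 7,022 × 66 KiB = 463,452 KiB
= 463,452 × 1,024 bytes = 474,574,848 bytes
1 MB = 1,000,000 bytes
474,574,848 / 1,000,000 = 474.575 MB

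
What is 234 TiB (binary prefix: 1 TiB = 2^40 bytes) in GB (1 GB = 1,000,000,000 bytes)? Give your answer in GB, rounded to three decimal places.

234 TiB × 1,099,511,627,776 bytes/TiB = 257,285,720,899,584 bytes
1 GB = 1,000,000,000 bytes
257,285,720,899,584 / 1,000,000,000 = 257,285.721 GB

257,285.721 GB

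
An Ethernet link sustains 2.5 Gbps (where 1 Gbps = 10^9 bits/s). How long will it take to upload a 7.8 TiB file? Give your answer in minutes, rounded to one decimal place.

7.8 TiB = 8,576,190,696,652.8 bytes = 68,609,525,573,222.4 bits
2.5 Gbps = 2,500,000,000 bits/s
time = 68,609,525,573,222.4 / 2,500,000,000 = 27,443.81 s
27,443.81 s / 60 = 457.4 minutes

457.4 minutes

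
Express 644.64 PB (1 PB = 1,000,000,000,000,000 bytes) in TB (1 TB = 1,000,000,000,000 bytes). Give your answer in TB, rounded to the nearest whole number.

644.64 PB = 644.64 × 10^15 bytes = 644,640,000,000,000,000 bytes
1 TB = 10^12 bytes = 1,000,000,000,000 bytes
644,640,000,000,000,000 / 1,000,000,000,000 = 644,640 TB

644,640 TB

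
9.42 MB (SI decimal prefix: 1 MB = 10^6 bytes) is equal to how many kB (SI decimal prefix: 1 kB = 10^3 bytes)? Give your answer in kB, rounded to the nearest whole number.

9.42 MB = 9.42 × 10^6 bytes = 9,420,000 bytes
1 kB = 1,000 bytes
9,420,000 / 1,000 = 9,420 kB

9,420 kB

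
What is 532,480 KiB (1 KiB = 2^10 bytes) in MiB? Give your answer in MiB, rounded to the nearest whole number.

520 MiB

532,480 KiB × 1,024 bytes/KiB = 545,259,520 bytes
1 MiB = 1,048,576 bytes
545,259,520 / 1,048,576 = 520 MiB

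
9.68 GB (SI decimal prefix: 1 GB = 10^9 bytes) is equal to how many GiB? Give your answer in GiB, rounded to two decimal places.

9.68 GB × 1,000,000,000 bytes/GB = 9,680,000,000 bytes
1 GiB = 2^30 bytes = 1,073,741,824 bytes
9,680,000,000 / 1,073,741,824 = 9.02 GiB

9.02 GiB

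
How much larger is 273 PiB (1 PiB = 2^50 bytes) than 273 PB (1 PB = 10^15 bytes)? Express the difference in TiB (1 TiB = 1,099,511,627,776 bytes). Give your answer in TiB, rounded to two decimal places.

273 PiB = 273 × 1,125,899,906,842,624 = 307,370,674,568,036,352 bytes
273 PB = 273 × 1,000,000,000,000,000 = 273,000,000,000,000,000 bytes
difference = 34,370,674,568,036,352 bytes
34,370,674,568,036,352 / 1,099,511,627,776 = 31,259.95 TiB

31,259.95 TiB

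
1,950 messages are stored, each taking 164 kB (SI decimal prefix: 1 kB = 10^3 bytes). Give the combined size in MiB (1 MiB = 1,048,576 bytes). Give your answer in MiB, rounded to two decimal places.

Total = 1,950 × 164 kB = 319,800 kB
= 319,800 × 1,000 bytes = 319,800,000 bytes
1 MiB = 1,048,576 bytes
319,800,000 / 1,048,576 = 304.99 MiB

304.99 MiB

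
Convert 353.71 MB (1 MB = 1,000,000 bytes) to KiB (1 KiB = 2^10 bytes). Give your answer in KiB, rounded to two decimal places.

345,419.92 KiB

353.71 MB = 353.71 × 10^6 bytes = 353,710,000 bytes
1 KiB = 2^10 bytes = 1,024 bytes
353,710,000 / 1,024 = 345,419.92 KiB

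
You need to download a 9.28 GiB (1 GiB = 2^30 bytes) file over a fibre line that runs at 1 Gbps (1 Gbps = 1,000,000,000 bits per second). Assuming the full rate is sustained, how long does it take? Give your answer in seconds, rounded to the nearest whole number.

9.28 GiB = 9,964,324,126.72 bytes = 79,714,593,013.76 bits
1 Gbps = 1,000,000,000 bits/s
time = 79,714,593,013.76 / 1,000,000,000 = 80 s

80 seconds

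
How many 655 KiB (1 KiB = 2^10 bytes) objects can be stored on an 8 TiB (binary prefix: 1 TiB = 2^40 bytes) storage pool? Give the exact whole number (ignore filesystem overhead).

Capacity: 8 TiB = 8,796,093,022,208 bytes
Per item: 655 KiB = 670,720 bytes
⌊8,796,093,022,208 / 670,720⌋ = 13,114,403

13,114,403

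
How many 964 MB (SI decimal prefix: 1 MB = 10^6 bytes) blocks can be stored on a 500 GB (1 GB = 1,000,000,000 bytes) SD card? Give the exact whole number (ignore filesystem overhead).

Capacity: 500 GB = 500,000,000,000 bytes
Per item: 964 MB = 964,000,000 bytes
⌊500,000,000,000 / 964,000,000⌋ = 518

518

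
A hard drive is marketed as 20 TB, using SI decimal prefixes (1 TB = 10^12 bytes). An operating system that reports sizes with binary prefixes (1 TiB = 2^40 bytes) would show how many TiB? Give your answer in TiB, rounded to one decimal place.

18.2 TiB

20 TB × 1,000,000,000,000 bytes/TB = 20,000,000,000,000 bytes
1 TiB = 1,099,511,627,776 bytes
20,000,000,000,000 / 1,099,511,627,776 = 18.2 TiB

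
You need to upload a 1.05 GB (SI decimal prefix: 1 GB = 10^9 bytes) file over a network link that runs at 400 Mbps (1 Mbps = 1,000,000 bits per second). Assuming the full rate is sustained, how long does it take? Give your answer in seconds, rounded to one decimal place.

21.0 seconds

1.05 GB = 1,050,000,000 bytes = 8,400,000,000 bits
400 Mbps = 400,000,000 bits/s
time = 8,400,000,000 / 400,000,000 = 21.0 s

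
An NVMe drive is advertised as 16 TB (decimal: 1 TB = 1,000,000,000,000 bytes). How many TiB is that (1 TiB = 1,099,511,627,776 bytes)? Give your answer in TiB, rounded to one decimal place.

16 TB = 16 × 10^12 bytes = 16,000,000,000,000 bytes
1 TiB = 2^40 bytes = 1,099,511,627,776 bytes
16,000,000,000,000 / 1,099,511,627,776 = 14.6 TiB

14.6 TiB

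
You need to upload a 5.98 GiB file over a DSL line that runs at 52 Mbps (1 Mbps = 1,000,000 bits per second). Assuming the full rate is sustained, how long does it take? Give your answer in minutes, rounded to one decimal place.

16.5 minutes

5.98 GiB = 6,420,976,107.52 bytes = 51,367,808,860.16 bits
52 Mbps = 52,000,000 bits/s
time = 51,367,808,860.16 / 52,000,000 = 987.84 s
987.84 s / 60 = 16.5 minutes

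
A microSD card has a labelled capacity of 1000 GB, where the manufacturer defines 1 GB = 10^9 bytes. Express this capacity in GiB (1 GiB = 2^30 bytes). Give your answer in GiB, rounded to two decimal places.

1000 GB = 1000 × 10^9 bytes = 1,000,000,000,000 bytes
1 GiB = 2^30 bytes = 1,073,741,824 bytes
1,000,000,000,000 / 1,073,741,824 = 931.32 GiB

931.32 GiB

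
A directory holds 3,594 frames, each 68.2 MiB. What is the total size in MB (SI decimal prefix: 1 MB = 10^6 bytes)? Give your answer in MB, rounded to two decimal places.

257,017.30 MB

Total = 3,594 × 68.2 MiB = 245110.8 MiB
= 245110.8 × 1,048,576 bytes = 257,017,302,220.8 bytes
1 MB = 1,000,000 bytes
257,017,302,220.8 / 1,000,000 = 257,017.30 MB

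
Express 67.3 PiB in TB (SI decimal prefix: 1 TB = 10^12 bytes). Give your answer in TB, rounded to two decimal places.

75,773.06 TB

67.3 PiB × 1,125,899,906,842,624 bytes/PiB = 75,773,063,730,508,595.2 bytes
1 TB = 10^12 bytes = 1,000,000,000,000 bytes
75,773,063,730,508,595.2 / 1,000,000,000,000 = 75,773.06 TB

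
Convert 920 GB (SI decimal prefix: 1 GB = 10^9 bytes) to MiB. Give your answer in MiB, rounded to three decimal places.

920 GB = 920 × 10^9 bytes = 920,000,000,000 bytes
1 MiB = 2^20 bytes = 1,048,576 bytes
920,000,000,000 / 1,048,576 = 877,380.371 MiB

877,380.371 MiB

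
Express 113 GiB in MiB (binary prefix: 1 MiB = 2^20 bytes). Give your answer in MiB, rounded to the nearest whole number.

113 GiB = 113 × 2^30 bytes = 121,332,826,112 bytes
1 MiB = 2^20 bytes = 1,048,576 bytes
121,332,826,112 / 1,048,576 = 115,712 MiB

115,712 MiB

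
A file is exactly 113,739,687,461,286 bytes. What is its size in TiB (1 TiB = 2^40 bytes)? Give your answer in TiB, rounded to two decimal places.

103.45 TiB

113,739,687,461,286 bytes given.
1 TiB = 1,099,511,627,776 bytes
113,739,687,461,286 / 1,099,511,627,776 = 103.45 TiB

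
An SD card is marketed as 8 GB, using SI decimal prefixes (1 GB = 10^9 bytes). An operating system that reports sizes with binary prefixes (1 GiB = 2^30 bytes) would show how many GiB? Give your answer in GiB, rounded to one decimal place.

7.5 GiB

8 GB × 1,000,000,000 bytes/GB = 8,000,000,000 bytes
1 GiB = 2^30 bytes = 1,073,741,824 bytes
8,000,000,000 / 1,073,741,824 = 7.5 GiB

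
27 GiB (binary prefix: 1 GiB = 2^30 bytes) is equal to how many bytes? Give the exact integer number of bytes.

28,991,029,248 bytes

27 × 1,073,741,824 = 28,991,029,248 bytes  (1 GiB = 2^30 bytes)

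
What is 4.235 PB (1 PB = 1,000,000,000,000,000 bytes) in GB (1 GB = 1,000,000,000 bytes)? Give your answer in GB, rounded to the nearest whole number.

4.235 PB = 4.235 × 10^15 bytes = 4,235,000,000,000,000 bytes
1 GB = 1,000,000,000 bytes
4,235,000,000,000,000 / 1,000,000,000 = 4,235,000 GB

4,235,000 GB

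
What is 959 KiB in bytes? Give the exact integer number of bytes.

982,016 bytes

959 × 1,024 = 982,016 bytes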